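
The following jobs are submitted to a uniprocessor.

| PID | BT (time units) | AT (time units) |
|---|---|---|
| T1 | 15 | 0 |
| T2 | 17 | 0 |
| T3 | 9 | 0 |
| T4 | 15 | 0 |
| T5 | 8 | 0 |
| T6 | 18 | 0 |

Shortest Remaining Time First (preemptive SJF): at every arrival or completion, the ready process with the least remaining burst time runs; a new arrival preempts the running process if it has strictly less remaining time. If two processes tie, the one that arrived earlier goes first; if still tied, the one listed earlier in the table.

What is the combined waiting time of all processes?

Timeline: | T5 0-8 | T3 8-17 | T1 17-32 | T4 32-47 | T2 47-64 | T6 64-82 |
Completion: T1=32  T2=64  T3=17  T4=47  T5=8  T6=82
Waiting = turnaround − burst: T1=17, T2=47, T3=8, T4=32, T5=0, T6=64
Total waiting = 17 + 47 + 8 + 32 + 0 + 64 = 168

168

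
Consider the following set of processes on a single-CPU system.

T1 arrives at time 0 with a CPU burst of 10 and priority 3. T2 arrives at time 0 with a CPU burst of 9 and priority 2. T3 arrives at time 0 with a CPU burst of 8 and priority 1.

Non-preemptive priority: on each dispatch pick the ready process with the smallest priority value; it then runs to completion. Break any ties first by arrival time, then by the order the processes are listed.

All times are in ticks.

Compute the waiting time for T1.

Gantt: | T3 0-8 | T2 8-17 | T1 17-27 |
Completion: T1=27  T2=17  T3=8
Waiting(T1) = turnaround − burst = 27 − 10 = 17

17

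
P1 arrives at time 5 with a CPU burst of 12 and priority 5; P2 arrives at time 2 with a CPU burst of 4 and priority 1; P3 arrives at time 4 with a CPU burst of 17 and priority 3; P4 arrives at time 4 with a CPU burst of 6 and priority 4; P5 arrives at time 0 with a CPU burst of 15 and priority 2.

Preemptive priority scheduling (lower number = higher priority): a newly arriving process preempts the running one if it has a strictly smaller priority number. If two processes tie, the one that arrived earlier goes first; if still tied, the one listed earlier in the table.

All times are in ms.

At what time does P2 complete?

6

Gantt: | P5 0-2 | P2 2-6 | P5 6-19 | P3 19-36 | P4 36-42 | P1 42-54 |
Completion: P1=54  P2=6  P3=36  P4=42  P5=19
Turnaround (C−A): P1=49  P2=4  P3=32  P4=38  P5=19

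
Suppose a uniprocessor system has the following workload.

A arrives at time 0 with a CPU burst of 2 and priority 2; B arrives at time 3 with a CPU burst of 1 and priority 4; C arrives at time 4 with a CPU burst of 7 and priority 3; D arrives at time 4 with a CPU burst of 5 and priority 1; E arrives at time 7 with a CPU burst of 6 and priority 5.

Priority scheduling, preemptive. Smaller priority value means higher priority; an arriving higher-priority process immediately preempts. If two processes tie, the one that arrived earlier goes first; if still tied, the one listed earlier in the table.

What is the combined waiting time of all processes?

14

Schedule: | A 0-2 | idle 2-3 | B 3-4 | D 4-9 | C 9-16 | E 16-22 |
Completion: A=2  B=4  C=16  D=9  E=22
Waiting = turnaround − burst: A=0, B=0, C=5, D=0, E=9
Total waiting = 0 + 0 + 5 + 0 + 9 = 14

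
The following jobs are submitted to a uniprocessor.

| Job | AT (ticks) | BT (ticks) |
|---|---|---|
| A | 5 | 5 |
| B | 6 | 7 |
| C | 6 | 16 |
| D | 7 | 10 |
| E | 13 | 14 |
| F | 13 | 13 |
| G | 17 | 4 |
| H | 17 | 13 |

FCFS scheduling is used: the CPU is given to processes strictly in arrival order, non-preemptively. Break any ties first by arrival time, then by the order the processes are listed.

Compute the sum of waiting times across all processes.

Timeline: | idle 0-5 | A 5-10 | B 10-17 | C 17-33 | D 33-43 | E 43-57 | F 57-70 | G 70-74 | H 74-87 |
Completion: A=10  B=17  C=33  D=43  E=57  F=70  G=74  H=87
Turnaround (C−A): A=5  B=11  C=27  D=36  E=44  F=57  G=57  H=70
Waiting = turnaround − burst: A=0, B=4, C=11, D=26, E=30, F=44, G=53, H=57
Total waiting = 0 + 4 + 11 + 26 + 30 + 44 + 53 + 57 = 225

225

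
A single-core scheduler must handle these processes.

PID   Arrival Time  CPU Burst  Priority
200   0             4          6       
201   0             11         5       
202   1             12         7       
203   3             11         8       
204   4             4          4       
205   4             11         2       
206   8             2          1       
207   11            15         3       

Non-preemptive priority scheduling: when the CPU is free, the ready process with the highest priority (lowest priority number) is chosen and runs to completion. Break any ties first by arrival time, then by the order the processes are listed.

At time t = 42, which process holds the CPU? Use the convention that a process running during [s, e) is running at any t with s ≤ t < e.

Gantt: | 201 0-11 | 206 11-13 | 205 13-24 | 207 24-39 | 204 39-43 | 200 43-47 | 202 47-59 | 203 59-70 |
Completion: 200=47  201=11  202=59  203=70  204=43  205=24  206=13  207=39

204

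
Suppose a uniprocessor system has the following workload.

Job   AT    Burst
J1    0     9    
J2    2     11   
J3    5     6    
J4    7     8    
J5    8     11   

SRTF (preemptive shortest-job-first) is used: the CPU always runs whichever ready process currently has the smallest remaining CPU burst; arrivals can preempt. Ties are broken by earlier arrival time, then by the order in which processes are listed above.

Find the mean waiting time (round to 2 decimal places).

11.80

Schedule: | J1 0-9 | J3 9-15 | J4 15-23 | J2 23-34 | J5 34-45 |
Completion: J1=9  J2=34  J3=15  J4=23  J5=45
Turnaround (C−A): J1=9  J2=32  J3=10  J4=16  J5=37
Waiting times: J1=0, J2=21, J3=4, J4=8, J5=26
Average waiting = (0+21+4+8+26) / 5 = 59/5 = 11.80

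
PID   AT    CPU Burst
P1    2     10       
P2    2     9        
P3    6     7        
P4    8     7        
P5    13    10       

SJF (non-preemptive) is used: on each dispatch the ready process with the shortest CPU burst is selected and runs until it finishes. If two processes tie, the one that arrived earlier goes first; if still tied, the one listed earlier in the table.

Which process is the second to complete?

Schedule: | idle 0-2 | P2 2-11 | P3 11-18 | P4 18-25 | P1 25-35 | P5 35-45 |
Completion: P1=35  P2=11  P3=18  P4=25  P5=45
Finish order: P2 → P3 → P4 → P1 → P5

P3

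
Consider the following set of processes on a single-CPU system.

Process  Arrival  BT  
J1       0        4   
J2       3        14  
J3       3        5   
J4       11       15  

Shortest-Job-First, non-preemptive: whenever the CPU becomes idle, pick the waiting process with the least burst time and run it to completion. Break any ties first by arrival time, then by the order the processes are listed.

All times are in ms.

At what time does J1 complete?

Timeline: | J1 0-4 | J3 4-9 | J2 9-23 | J4 23-38 |
Completion: J1=4  J2=23  J3=9  J4=38
Turnaround (C−A): J1=4  J2=20  J3=6  J4=27

4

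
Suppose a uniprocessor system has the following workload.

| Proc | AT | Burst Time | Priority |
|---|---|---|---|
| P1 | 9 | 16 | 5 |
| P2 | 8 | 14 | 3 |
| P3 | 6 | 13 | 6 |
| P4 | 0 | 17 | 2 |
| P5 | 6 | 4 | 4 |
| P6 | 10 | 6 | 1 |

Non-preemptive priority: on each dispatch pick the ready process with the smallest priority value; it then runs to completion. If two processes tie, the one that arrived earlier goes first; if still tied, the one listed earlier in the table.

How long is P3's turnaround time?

Timeline: | P4 0-17 | P6 17-23 | P2 23-37 | P5 37-41 | P1 41-57 | P3 57-70 |
Completion: P1=57  P2=37  P3=70  P4=17  P5=41  P6=23
Turnaround (C−A): P1=48  P2=29  P3=64  P4=17  P5=35  P6=13
Turnaround(P3) = completion − arrival = 70 − 6 = 64

64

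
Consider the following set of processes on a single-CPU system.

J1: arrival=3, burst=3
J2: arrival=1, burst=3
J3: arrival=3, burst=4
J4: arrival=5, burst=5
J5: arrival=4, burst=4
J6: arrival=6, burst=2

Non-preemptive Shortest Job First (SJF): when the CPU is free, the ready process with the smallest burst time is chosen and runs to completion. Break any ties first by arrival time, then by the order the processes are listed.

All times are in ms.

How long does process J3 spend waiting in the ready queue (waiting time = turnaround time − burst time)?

6

Timeline: | idle 0-1 | J2 1-4 | J1 4-7 | J6 7-9 | J3 9-13 | J5 13-17 | J4 17-22 |
Completion: J1=7  J2=4  J3=13  J4=22  J5=17  J6=9
Turnaround (C−A): J1=4  J2=3  J3=10  J4=17  J5=13  J6=3
Waiting(J3) = turnaround − burst = 10 − 4 = 6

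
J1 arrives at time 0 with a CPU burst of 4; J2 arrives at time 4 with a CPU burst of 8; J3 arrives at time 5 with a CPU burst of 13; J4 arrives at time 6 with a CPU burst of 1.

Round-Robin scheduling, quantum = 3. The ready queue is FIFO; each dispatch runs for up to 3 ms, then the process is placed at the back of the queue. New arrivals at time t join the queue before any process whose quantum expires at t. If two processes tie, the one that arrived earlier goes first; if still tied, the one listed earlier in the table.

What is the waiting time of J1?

0

Schedule: | J1 0-4 | J2 4-7 | J3 7-10 | J4 10-11 | J2 11-14 | J3 14-17 | J2 17-19 | J3 19-26 |
Completion: J1=4  J2=19  J3=26  J4=11
Turnaround (C−A): J1=4  J2=15  J3=21  J4=5
Waiting(J1) = turnaround − burst = 4 − 4 = 0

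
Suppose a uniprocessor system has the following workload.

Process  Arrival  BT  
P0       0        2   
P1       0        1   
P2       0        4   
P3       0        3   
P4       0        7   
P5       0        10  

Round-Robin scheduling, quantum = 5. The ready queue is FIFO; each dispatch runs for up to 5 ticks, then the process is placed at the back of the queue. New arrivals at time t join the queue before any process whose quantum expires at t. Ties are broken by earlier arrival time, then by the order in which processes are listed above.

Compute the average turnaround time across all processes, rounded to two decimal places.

11.83

Gantt: | P0 0-2 | P1 2-3 | P2 3-7 | P3 7-10 | P4 10-15 | P5 15-20 | P4 20-22 | P5 22-27 |
Completion: P0=2  P1=3  P2=7  P3=10  P4=22  P5=27
Turnaround (C−A): P0=2  P1=3  P2=7  P3=10  P4=22  P5=27
Turnaround times: P0=2, P1=3, P2=7, P3=10, P4=22, P5=27
Average turnaround = (2+3+7+10+22+27) / 6 = 71/6 = 11.83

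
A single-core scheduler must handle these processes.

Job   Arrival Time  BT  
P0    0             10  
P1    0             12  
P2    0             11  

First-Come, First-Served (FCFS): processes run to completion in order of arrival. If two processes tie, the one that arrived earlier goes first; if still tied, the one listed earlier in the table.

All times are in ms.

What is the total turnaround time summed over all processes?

65

Timeline: | P0 0-10 | P1 10-22 | P2 22-33 |
Completion: P0=10  P1=22  P2=33
Turnaround (C−A): P0=10  P1=22  P2=33
Turnaround = completion − arrival: P0=10, P1=22, P2=33
Total turnaround = 10 + 22 + 33 = 65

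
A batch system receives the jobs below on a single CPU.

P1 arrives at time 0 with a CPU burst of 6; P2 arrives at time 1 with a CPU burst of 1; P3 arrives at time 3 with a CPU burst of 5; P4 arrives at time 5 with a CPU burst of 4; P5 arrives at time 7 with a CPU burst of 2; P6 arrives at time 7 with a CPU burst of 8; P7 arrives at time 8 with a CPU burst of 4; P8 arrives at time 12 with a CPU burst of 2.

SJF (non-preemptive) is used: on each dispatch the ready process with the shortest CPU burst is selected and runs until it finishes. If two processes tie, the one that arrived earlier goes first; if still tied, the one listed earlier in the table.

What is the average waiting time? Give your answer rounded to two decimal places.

Schedule: | P1 0-6 | P2 6-7 | P5 7-9 | P4 9-13 | P8 13-15 | P7 15-19 | P3 19-24 | P6 24-32 |
Completion: P1=6  P2=7  P3=24  P4=13  P5=9  P6=32  P7=19  P8=15
Waiting times: P1=0, P2=5, P3=16, P4=4, P5=0, P6=17, P7=7, P8=1
Average waiting = (0+5+16+4+0+17+7+1) / 8 = 50/8 = 6.25

6.25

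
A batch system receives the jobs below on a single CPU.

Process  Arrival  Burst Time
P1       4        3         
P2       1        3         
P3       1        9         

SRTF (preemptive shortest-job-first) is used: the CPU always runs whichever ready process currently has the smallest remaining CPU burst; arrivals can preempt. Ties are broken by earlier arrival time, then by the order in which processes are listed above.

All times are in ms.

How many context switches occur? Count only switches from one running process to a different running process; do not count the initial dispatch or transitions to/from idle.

2

Gantt: | idle 0-1 | P2 1-4 | P1 4-7 | P3 7-16 |
Completion: P1=7  P2=4  P3=16
Turnaround (C−A): P1=3  P2=3  P3=15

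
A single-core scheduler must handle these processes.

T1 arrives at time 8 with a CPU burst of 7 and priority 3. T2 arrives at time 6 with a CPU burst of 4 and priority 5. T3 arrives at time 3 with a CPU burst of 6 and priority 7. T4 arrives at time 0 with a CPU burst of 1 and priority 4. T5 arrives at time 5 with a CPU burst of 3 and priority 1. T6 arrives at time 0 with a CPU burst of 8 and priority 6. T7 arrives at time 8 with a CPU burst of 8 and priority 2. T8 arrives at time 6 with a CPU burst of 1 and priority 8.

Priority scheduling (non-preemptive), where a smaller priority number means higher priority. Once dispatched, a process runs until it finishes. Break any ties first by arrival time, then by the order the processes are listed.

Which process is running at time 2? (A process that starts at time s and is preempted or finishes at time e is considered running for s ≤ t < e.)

Schedule: | T4 0-1 | T6 1-9 | T5 9-12 | T7 12-20 | T1 20-27 | T2 27-31 | T3 31-37 | T8 37-38 |
Completion: T1=27  T2=31  T3=37  T4=1  T5=12  T6=9  T7=20  T8=38
Turnaround (C−A): T1=19  T2=25  T3=34  T4=1  T5=7  T6=9  T7=12  T8=32

T6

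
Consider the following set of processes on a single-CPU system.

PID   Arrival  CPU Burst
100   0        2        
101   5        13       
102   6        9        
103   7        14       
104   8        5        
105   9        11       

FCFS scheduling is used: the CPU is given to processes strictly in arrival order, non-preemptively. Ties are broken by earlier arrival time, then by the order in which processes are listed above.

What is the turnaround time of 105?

Schedule: | 100 0-2 | idle 2-5 | 101 5-18 | 102 18-27 | 103 27-41 | 104 41-46 | 105 46-57 |
Completion: 100=2  101=18  102=27  103=41  104=46  105=57
Turnaround (C−A): 100=2  101=13  102=21  103=34  104=38  105=48
Turnaround(105) = completion − arrival = 57 − 9 = 48

48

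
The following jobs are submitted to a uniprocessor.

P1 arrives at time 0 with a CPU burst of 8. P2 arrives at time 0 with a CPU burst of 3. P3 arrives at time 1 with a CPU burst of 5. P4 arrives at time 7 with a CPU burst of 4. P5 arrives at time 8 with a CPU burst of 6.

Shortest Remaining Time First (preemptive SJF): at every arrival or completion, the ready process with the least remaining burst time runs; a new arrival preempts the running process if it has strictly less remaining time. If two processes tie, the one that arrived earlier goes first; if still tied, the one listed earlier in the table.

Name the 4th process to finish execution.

Timeline: | P2 0-3 | P3 3-8 | P4 8-12 | P5 12-18 | P1 18-26 |
Completion: P1=26  P2=3  P3=8  P4=12  P5=18
Turnaround (C−A): P1=26  P2=3  P3=7  P4=5  P5=10
Finish order: P2 → P3 → P4 → P5 → P1

P5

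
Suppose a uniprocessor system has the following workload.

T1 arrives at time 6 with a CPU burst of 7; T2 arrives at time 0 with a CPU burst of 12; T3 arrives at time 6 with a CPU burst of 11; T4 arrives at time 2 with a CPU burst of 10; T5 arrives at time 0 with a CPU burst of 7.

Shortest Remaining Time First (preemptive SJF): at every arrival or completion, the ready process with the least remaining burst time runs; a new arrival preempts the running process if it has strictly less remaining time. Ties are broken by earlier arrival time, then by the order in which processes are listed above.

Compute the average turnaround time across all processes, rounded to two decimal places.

Schedule: | T5 0-7 | T1 7-14 | T4 14-24 | T3 24-35 | T2 35-47 |
Completion: T1=14  T2=47  T3=35  T4=24  T5=7
Turnaround times: T1=8, T2=47, T3=29, T4=22, T5=7
Average turnaround = (8+47+29+22+7) / 5 = 113/5 = 22.60

22.60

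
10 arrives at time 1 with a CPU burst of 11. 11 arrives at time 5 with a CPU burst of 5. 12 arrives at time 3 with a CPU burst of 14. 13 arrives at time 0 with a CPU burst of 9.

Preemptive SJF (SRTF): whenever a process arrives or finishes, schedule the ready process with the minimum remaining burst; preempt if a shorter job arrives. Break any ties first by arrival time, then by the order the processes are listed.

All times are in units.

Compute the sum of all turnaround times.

Gantt: | 13 0-9 | 11 9-14 | 10 14-25 | 12 25-39 |
Completion: 10=25  11=14  12=39  13=9
Turnaround = completion − arrival: 10=24, 11=9, 12=36, 13=9
Total turnaround = 24 + 9 + 36 + 9 = 78

78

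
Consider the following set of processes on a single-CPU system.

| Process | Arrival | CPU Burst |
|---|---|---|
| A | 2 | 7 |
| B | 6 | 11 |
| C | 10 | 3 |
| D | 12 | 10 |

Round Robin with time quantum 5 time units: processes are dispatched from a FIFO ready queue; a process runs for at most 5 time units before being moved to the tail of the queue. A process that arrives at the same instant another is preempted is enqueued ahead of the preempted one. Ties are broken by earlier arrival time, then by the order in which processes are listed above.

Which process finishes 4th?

Gantt: | idle 0-2 | A 2-7 | B 7-12 | A 12-14 | C 14-17 | D 17-22 | B 22-27 | D 27-32 | B 32-33 |
Completion: A=14  B=33  C=17  D=32
Turnaround (C−A): A=12  B=27  C=7  D=20
Finish order: A → C → D → B

B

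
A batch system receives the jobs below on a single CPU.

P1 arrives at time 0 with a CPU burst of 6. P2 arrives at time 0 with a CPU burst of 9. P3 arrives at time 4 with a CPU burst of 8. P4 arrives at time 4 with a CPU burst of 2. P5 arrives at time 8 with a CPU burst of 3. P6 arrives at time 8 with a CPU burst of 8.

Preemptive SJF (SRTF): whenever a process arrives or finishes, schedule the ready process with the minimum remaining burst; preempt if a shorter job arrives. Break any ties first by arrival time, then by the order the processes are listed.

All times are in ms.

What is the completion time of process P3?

Gantt: | P1 0-6 | P4 6-8 | P5 8-11 | P3 11-19 | P6 19-27 | P2 27-36 |
Completion: P1=6  P2=36  P3=19  P4=8  P5=11  P6=27

19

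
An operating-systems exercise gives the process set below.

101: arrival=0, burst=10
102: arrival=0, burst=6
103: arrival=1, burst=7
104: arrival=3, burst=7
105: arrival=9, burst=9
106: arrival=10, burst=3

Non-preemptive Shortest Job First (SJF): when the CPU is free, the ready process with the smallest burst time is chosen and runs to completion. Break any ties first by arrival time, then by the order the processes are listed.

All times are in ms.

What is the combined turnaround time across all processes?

109

Timeline: | 102 0-6 | 103 6-13 | 106 13-16 | 104 16-23 | 105 23-32 | 101 32-42 |
Completion: 101=42  102=6  103=13  104=23  105=32  106=16
Turnaround (C−A): 101=42  102=6  103=12  104=20  105=23  106=6
Turnaround = completion − arrival: 101=42, 102=6, 103=12, 104=20, 105=23, 106=6
Total turnaround = 42 + 6 + 12 + 20 + 23 + 6 = 109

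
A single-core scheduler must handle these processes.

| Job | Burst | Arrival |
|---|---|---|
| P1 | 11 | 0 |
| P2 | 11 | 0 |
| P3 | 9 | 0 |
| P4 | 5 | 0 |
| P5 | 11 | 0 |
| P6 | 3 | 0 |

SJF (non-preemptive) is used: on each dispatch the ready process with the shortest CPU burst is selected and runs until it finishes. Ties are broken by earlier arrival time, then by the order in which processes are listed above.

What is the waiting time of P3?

Gantt: | P6 0-3 | P4 3-8 | P3 8-17 | P1 17-28 | P2 28-39 | P5 39-50 |
Completion: P1=28  P2=39  P3=17  P4=8  P5=50  P6=3
Turnaround (C−A): P1=28  P2=39  P3=17  P4=8  P5=50  P6=3
Waiting(P3) = turnaround − burst = 17 − 9 = 8

8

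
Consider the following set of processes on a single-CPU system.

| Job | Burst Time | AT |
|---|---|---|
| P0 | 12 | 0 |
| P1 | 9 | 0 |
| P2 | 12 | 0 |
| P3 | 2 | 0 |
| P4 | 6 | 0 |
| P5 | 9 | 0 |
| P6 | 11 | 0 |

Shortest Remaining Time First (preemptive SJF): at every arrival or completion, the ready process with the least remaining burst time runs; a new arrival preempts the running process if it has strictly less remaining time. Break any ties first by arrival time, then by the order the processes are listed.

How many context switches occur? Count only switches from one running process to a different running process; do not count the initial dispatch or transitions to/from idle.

Schedule: | P3 0-2 | P4 2-8 | P1 8-17 | P5 17-26 | P6 26-37 | P0 37-49 | P2 49-61 |
Completion: P0=49  P1=17  P2=61  P3=2  P4=8  P5=26  P6=37
Turnaround (C−A): P0=49  P1=17  P2=61  P3=2  P4=8  P5=26  P6=37

6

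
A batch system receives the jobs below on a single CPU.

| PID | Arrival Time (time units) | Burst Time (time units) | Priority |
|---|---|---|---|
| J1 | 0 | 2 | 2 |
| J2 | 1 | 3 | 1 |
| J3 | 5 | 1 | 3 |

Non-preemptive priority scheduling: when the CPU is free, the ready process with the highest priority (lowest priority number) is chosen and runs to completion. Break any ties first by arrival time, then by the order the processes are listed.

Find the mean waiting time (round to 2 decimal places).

0.33

Timeline: | J1 0-2 | J2 2-5 | J3 5-6 |
Completion: J1=2  J2=5  J3=6
Turnaround (C−A): J1=2  J2=4  J3=1
Waiting times: J1=0, J2=1, J3=0
Average waiting = (0+1+0) / 3 = 1/3 = 0.33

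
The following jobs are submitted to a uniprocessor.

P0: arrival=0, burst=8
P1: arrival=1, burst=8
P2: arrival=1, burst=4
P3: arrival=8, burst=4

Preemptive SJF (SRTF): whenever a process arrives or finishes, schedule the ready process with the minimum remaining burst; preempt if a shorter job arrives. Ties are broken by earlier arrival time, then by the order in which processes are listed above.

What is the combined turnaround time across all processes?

Timeline: | P0 0-1 | P2 1-5 | P0 5-12 | P3 12-16 | P1 16-24 |
Completion: P0=12  P1=24  P2=5  P3=16
Turnaround (C−A): P0=12  P1=23  P2=4  P3=8
Turnaround = completion − arrival: P0=12, P1=23, P2=4, P3=8
Total turnaround = 12 + 23 + 4 + 8 = 47

47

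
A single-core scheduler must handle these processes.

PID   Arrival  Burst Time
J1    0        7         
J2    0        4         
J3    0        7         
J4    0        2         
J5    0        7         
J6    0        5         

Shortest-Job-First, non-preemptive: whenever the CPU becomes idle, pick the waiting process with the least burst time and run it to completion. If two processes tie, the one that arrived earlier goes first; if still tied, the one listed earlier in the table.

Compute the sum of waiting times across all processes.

Timeline: | J4 0-2 | J2 2-6 | J6 6-11 | J1 11-18 | J3 18-25 | J5 25-32 |
Completion: J1=18  J2=6  J3=25  J4=2  J5=32  J6=11
Waiting = turnaround − burst: J1=11, J2=2, J3=18, J4=0, J5=25, J6=6
Total waiting = 11 + 2 + 18 + 0 + 25 + 6 = 62

62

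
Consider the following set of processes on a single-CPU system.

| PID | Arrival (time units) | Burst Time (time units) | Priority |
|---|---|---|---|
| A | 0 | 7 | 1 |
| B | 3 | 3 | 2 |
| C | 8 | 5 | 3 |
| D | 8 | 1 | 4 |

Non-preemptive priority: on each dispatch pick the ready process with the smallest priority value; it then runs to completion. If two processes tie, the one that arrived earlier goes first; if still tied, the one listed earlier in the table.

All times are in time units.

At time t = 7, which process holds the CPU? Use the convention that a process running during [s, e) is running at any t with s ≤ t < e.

Timeline: | A 0-7 | B 7-10 | C 10-15 | D 15-16 |
Completion: A=7  B=10  C=15  D=16
Turnaround (C−A): A=7  B=7  C=7  D=8

B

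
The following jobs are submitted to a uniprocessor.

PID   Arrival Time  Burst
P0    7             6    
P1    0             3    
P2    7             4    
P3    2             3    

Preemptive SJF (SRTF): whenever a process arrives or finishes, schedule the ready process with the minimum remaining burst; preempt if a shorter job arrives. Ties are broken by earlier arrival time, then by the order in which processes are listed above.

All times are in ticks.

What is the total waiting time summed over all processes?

Schedule: | P1 0-3 | P3 3-6 | idle 6-7 | P2 7-11 | P0 11-17 |
Completion: P0=17  P1=3  P2=11  P3=6
Waiting = turnaround − burst: P0=4, P1=0, P2=0, P3=1
Total waiting = 4 + 0 + 0 + 1 = 5

5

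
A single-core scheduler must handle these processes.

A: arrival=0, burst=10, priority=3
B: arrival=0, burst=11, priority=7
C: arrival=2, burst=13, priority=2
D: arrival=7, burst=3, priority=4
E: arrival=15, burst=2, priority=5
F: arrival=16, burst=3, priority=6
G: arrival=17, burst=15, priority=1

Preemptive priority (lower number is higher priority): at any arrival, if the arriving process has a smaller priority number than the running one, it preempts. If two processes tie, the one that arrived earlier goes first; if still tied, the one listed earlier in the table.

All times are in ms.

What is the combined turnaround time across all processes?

215

Schedule: | A 0-2 | C 2-15 | A 15-17 | G 17-32 | A 32-38 | D 38-41 | E 41-43 | F 43-46 | B 46-57 |
Completion: A=38  B=57  C=15  D=41  E=43  F=46  G=32
Turnaround (C−A): A=38  B=57  C=13  D=34  E=28  F=30  G=15
Turnaround = completion − arrival: A=38, B=57, C=13, D=34, E=28, F=30, G=15
Total turnaround = 38 + 57 + 13 + 34 + 28 + 30 + 15 = 215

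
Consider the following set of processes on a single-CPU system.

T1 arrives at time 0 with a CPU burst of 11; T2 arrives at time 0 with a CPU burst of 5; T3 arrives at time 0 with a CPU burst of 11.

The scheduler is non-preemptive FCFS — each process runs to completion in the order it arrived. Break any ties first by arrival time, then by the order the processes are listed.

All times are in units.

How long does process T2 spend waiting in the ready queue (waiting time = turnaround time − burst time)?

Gantt: | T1 0-11 | T2 11-16 | T3 16-27 |
Completion: T1=11  T2=16  T3=27
Waiting(T2) = turnaround − burst = 16 − 5 = 11

11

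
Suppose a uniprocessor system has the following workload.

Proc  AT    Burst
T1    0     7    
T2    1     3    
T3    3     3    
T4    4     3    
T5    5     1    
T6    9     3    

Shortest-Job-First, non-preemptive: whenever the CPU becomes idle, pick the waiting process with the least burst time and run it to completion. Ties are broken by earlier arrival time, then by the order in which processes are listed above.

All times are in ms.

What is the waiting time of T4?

Schedule: | T1 0-7 | T5 7-8 | T2 8-11 | T3 11-14 | T4 14-17 | T6 17-20 |
Completion: T1=7  T2=11  T3=14  T4=17  T5=8  T6=20
Turnaround (C−A): T1=7  T2=10  T3=11  T4=13  T5=3  T6=11
Waiting(T4) = turnaround − burst = 13 − 3 = 10

10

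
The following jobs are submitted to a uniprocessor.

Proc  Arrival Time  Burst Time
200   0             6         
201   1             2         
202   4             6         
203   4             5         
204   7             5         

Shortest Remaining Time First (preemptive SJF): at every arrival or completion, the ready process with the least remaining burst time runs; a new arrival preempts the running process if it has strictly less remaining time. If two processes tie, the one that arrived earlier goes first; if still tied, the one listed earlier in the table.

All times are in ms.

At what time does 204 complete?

18

Schedule: | 200 0-1 | 201 1-3 | 200 3-8 | 203 8-13 | 204 13-18 | 202 18-24 |
Completion: 200=8  201=3  202=24  203=13  204=18
Turnaround (C−A): 200=8  201=2  202=20  203=9  204=11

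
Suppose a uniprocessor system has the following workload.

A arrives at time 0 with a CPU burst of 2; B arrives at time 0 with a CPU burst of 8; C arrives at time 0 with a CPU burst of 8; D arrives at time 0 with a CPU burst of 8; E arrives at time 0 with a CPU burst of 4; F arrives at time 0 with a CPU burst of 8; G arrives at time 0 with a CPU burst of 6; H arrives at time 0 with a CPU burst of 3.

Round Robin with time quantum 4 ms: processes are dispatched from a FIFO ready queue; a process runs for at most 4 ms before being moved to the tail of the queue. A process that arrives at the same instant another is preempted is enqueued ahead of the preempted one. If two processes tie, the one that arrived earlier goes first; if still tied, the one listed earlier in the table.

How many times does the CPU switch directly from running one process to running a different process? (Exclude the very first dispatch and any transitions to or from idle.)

Gantt: | A 0-2 | B 2-6 | C 6-10 | D 10-14 | E 14-18 | F 18-22 | G 22-26 | H 26-29 | B 29-33 | C 33-37 | D 37-41 | F 41-45 | G 45-47 |
Completion: A=2  B=33  C=37  D=41  E=18  F=45  G=47  H=29

12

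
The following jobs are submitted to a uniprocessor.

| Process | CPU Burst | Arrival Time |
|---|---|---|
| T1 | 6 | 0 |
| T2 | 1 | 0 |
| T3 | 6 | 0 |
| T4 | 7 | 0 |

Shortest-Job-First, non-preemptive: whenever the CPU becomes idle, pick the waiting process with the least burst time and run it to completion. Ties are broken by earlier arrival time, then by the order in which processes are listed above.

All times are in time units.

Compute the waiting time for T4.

Gantt: | T2 0-1 | T1 1-7 | T3 7-13 | T4 13-20 |
Completion: T1=7  T2=1  T3=13  T4=20
Waiting(T4) = turnaround − burst = 20 − 7 = 13

13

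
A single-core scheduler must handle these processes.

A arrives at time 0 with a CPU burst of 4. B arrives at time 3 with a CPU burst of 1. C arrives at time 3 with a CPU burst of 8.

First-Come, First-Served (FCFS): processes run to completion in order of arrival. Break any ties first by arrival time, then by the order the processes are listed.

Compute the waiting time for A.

Schedule: | A 0-4 | B 4-5 | C 5-13 |
Completion: A=4  B=5  C=13
Turnaround (C−A): A=4  B=2  C=10
Waiting(A) = turnaround − burst = 4 − 4 = 0

0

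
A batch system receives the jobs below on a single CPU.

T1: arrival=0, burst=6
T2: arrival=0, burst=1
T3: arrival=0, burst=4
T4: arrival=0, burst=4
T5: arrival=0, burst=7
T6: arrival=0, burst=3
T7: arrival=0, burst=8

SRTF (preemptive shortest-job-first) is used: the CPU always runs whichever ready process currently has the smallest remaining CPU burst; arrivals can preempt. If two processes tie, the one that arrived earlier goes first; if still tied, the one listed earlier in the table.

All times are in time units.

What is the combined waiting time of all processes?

68

Gantt: | T2 0-1 | T6 1-4 | T3 4-8 | T4 8-12 | T1 12-18 | T5 18-25 | T7 25-33 |
Completion: T1=18  T2=1  T3=8  T4=12  T5=25  T6=4  T7=33
Turnaround (C−A): T1=18  T2=1  T3=8  T4=12  T5=25  T6=4  T7=33
Waiting = turnaround − burst: T1=12, T2=0, T3=4, T4=8, T5=18, T6=1, T7=25
Total waiting = 12 + 0 + 4 + 8 + 18 + 1 + 25 = 68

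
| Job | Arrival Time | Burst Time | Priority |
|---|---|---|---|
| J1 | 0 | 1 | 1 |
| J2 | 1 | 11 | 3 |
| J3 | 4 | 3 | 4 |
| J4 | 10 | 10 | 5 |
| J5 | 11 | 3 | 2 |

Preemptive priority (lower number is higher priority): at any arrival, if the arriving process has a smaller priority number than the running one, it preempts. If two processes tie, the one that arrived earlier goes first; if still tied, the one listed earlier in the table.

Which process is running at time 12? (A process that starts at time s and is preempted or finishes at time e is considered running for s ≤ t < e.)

J5

Schedule: | J1 0-1 | J2 1-11 | J5 11-14 | J2 14-15 | J3 15-18 | J4 18-28 |
Completion: J1=1  J2=15  J3=18  J4=28  J5=14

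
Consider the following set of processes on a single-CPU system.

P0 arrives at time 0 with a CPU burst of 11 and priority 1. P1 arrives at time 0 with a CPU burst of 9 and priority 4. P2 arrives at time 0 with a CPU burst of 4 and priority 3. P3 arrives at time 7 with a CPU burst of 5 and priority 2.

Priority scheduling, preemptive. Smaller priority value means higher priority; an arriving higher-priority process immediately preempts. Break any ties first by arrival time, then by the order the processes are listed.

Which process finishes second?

Schedule: | P0 0-11 | P3 11-16 | P2 16-20 | P1 20-29 |
Completion: P0=11  P1=29  P2=20  P3=16
Finish order: P0 → P3 → P2 → P1

P3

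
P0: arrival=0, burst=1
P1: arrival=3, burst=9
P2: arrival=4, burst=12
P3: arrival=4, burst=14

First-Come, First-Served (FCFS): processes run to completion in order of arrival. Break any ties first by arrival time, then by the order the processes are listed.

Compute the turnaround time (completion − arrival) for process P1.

9

Schedule: | P0 0-1 | idle 1-3 | P1 3-12 | P2 12-24 | P3 24-38 |
Completion: P0=1  P1=12  P2=24  P3=38
Turnaround (C−A): P0=1  P1=9  P2=20  P3=34
Turnaround(P1) = completion − arrival = 12 − 3 = 9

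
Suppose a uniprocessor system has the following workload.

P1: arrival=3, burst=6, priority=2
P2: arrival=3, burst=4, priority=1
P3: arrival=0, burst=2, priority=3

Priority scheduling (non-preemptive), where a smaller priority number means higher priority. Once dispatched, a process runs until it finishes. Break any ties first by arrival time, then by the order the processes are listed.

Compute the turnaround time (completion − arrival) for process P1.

Gantt: | P3 0-2 | idle 2-3 | P2 3-7 | P1 7-13 |
Completion: P1=13  P2=7  P3=2
Turnaround(P1) = completion − arrival = 13 − 3 = 10

10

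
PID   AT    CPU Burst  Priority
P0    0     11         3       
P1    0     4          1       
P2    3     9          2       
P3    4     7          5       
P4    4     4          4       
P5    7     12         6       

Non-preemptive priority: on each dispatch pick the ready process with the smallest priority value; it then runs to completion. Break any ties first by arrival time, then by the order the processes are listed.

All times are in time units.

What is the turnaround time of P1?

Schedule: | P1 0-4 | P2 4-13 | P0 13-24 | P4 24-28 | P3 28-35 | P5 35-47 |
Completion: P0=24  P1=4  P2=13  P3=35  P4=28  P5=47
Turnaround (C−A): P0=24  P1=4  P2=10  P3=31  P4=24  P5=40
Turnaround(P1) = completion − arrival = 4 − 0 = 4

4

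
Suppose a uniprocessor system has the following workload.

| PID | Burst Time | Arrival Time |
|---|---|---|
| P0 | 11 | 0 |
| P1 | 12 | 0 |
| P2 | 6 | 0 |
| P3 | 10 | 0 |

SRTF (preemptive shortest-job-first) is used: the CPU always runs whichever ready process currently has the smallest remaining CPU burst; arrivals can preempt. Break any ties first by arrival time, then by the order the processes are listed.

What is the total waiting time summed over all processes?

49

Gantt: | P2 0-6 | P3 6-16 | P0 16-27 | P1 27-39 |
Completion: P0=27  P1=39  P2=6  P3=16
Turnaround (C−A): P0=27  P1=39  P2=6  P3=16
Waiting = turnaround − burst: P0=16, P1=27, P2=0, P3=6
Total waiting = 16 + 27 + 0 + 6 = 49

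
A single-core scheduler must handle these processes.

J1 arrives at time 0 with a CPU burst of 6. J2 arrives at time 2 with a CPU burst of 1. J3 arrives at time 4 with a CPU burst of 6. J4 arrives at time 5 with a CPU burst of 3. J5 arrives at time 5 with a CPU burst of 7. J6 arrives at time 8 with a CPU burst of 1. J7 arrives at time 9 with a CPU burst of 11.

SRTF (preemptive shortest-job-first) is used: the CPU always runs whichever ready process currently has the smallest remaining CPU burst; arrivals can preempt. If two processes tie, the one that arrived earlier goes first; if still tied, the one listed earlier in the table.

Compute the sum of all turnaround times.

73

Schedule: | J1 0-2 | J2 2-3 | J1 3-7 | J4 7-8 | J6 8-9 | J4 9-11 | J3 11-17 | J5 17-24 | J7 24-35 |
Completion: J1=7  J2=3  J3=17  J4=11  J5=24  J6=9  J7=35
Turnaround = completion − arrival: J1=7, J2=1, J3=13, J4=6, J5=19, J6=1, J7=26
Total turnaround = 7 + 1 + 13 + 6 + 19 + 1 + 26 = 73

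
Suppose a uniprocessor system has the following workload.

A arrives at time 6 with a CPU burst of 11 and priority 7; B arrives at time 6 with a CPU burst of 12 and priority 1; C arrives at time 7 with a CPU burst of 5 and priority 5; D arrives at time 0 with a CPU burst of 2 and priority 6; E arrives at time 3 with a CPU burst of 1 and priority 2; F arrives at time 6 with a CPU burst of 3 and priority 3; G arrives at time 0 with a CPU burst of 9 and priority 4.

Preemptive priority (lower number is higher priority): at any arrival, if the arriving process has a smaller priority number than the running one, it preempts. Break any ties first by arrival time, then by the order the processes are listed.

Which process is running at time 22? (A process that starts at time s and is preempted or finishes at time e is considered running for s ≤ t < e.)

G

Timeline: | G 0-3 | E 3-4 | G 4-6 | B 6-18 | F 18-21 | G 21-25 | C 25-30 | D 30-32 | A 32-43 |
Completion: A=43  B=18  C=30  D=32  E=4  F=21  G=25
Turnaround (C−A): A=37  B=12  C=23  D=32  E=1  F=15  G=25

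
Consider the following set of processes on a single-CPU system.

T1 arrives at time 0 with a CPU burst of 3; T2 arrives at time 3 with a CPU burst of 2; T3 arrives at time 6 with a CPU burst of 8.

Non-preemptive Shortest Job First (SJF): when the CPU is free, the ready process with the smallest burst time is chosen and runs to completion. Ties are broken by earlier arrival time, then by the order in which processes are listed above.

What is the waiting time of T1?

0

Timeline: | T1 0-3 | T2 3-5 | idle 5-6 | T3 6-14 |
Completion: T1=3  T2=5  T3=14
Waiting(T1) = turnaround − burst = 3 − 3 = 0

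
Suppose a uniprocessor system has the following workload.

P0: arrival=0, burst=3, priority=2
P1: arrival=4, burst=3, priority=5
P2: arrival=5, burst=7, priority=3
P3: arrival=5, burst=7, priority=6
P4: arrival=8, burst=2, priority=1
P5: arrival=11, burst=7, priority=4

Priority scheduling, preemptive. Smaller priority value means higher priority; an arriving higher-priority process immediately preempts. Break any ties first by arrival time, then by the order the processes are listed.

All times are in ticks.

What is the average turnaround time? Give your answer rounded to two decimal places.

Gantt: | P0 0-3 | idle 3-4 | P1 4-5 | P2 5-8 | P4 8-10 | P2 10-14 | P5 14-21 | P1 21-23 | P3 23-30 |
Completion: P0=3  P1=23  P2=14  P3=30  P4=10  P5=21
Turnaround (C−A): P0=3  P1=19  P2=9  P3=25  P4=2  P5=10
Turnaround times: P0=3, P1=19, P2=9, P3=25, P4=2, P5=10
Average turnaround = (3+19+9+25+2+10) / 6 = 68/6 = 11.33

11.33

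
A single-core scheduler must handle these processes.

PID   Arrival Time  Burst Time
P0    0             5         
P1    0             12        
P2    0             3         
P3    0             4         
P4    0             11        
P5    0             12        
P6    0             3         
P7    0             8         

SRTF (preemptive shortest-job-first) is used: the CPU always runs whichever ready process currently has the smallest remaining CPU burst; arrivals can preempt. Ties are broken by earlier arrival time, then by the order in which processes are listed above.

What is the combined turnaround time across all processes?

195

Schedule: | P2 0-3 | P6 3-6 | P3 6-10 | P0 10-15 | P7 15-23 | P4 23-34 | P1 34-46 | P5 46-58 |
Completion: P0=15  P1=46  P2=3  P3=10  P4=34  P5=58  P6=6  P7=23
Turnaround = completion − arrival: P0=15, P1=46, P2=3, P3=10, P4=34, P5=58, P6=6, P7=23
Total turnaround = 15 + 46 + 3 + 10 + 34 + 58 + 6 + 23 = 195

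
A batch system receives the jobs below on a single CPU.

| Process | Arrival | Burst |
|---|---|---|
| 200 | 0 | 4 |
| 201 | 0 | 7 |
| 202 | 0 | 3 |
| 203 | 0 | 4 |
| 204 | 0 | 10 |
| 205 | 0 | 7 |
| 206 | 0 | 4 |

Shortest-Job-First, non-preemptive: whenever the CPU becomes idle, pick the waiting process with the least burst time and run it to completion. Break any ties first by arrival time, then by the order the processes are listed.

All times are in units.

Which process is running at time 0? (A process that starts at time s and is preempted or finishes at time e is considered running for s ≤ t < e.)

202

Schedule: | 202 0-3 | 200 3-7 | 203 7-11 | 206 11-15 | 201 15-22 | 205 22-29 | 204 29-39 |
Completion: 200=7  201=22  202=3  203=11  204=39  205=29  206=15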